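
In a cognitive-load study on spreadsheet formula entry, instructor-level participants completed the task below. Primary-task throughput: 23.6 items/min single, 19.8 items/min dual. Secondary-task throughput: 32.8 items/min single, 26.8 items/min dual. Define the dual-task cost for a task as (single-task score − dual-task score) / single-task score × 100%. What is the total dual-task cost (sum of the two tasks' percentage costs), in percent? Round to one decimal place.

Primary cost = (23.6 − 19.8) / 23.6 × 100% = 16.1017%.
Secondary cost = (32.8 − 26.8) / 32.8 × 100% = 18.2927%.
Total = 16.1017% + 18.2927% = 34.3944% ≈ 34.4%.

34.4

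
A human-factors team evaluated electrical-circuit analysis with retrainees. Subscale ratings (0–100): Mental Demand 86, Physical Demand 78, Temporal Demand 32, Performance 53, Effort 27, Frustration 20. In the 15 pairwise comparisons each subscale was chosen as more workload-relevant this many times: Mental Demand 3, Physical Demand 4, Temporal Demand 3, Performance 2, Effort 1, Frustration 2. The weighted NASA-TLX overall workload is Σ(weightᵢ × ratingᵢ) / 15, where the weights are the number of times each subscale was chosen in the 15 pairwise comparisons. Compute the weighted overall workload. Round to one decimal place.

The tallies are the weights (they sum to 15).
Weighted sum = 3·86 + 4·78 + 3·32 + 2·53 + 1·27 + 2·20
            = 258 + 312 + 96 + 106 + 27 + 40 = 839.
Overall workload = 839 / 15 = 55.9333 ≈ 55.9.

55.9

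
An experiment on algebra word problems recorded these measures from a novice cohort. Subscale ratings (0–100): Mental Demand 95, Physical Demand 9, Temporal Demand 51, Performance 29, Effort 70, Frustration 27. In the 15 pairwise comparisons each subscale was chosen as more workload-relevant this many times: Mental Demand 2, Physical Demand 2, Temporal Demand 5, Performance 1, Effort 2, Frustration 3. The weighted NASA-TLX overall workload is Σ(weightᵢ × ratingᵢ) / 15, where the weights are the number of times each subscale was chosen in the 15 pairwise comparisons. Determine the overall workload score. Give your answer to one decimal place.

The tallies are the weights (they sum to 15).
Weighted sum = 2·95 + 2·9 + 5·51 + 1·29 + 2·70 + 3·27
            = 190 + 18 + 255 + 29 + 140 + 81 = 713.
Overall workload = 713 / 15 = 47.5333 ≈ 47.5.

47.5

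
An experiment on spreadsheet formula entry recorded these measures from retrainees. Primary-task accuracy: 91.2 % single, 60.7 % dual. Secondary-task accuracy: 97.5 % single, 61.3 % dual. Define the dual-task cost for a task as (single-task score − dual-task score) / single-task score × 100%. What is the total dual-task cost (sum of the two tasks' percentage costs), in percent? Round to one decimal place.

70.6

Primary cost = (91.2 − 60.7) / 91.2 × 100% = 33.4430%.
Secondary cost = (97.5 − 61.3) / 97.5 × 100% = 37.1282%.
Total = 33.4430% + 37.1282% = 70.5712% ≈ 70.6%.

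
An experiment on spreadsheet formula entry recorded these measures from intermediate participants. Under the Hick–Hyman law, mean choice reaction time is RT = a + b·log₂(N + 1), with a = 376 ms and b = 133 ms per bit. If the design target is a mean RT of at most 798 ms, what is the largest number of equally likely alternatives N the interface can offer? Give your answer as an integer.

8

Set 376 + 133·log₂(N + 1) ≤ 798.
log₂(N + 1) ≤ (798 − 376) / 133 = 3.1729.
N + 1 ≤ 2^3.1729 = 9.0186.
N ≤ 8.0186, so the largest integer N is 8.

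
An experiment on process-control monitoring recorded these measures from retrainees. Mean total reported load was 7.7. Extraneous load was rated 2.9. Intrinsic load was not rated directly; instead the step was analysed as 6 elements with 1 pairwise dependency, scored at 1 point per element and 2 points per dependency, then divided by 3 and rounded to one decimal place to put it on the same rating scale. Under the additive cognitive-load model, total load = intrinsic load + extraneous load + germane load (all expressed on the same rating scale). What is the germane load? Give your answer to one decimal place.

2.1

Intrinsic (element-interactivity): (6 × 1 + 1 × 2) / 3 = 8 / 3 = 2.6667 → 2.7.
germane load = total − intrinsic − extraneous
             = 7.7 − 2.7 − 2.9 = 2.1.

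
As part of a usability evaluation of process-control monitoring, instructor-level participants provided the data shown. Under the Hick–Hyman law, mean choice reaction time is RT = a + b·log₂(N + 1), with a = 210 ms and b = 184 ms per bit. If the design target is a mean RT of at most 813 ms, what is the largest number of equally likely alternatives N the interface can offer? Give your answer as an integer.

Set 210 + 184·log₂(N + 1) ≤ 813.
log₂(N + 1) ≤ (813 − 210) / 184 = 3.2772.
N + 1 ≤ 2^3.2772 = 9.6947.
N ≤ 8.6947, so the largest integer N is 8.

8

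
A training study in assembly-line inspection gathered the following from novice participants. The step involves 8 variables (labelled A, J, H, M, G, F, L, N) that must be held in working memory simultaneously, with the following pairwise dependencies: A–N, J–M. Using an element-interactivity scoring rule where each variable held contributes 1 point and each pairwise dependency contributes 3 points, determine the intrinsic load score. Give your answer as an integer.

14

Count of variables held simultaneously: 8.
Count of pairwise dependencies listed: 2.
Element contribution: 8 × 1 = 8.
Interaction contribution: 2 × 3 = 6.
Intrinsic load = 8 + 6 = 14.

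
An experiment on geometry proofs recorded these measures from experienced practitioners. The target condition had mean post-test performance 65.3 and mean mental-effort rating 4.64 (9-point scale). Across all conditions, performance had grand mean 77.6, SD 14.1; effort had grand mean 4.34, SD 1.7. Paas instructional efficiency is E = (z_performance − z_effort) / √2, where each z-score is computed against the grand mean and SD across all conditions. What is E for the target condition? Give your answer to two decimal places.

z_performance = (65.3 − 77.6) / 14.1 = -12.3000 / 14.1 = -0.8723.
z_effort = (4.64 − 4.34) / 1.7 = 0.3000 / 1.7 = 0.1765.
z_P − z_E = -0.8723 − 0.1765 = -1.0488.
E = -1.0488 / √2 = -1.0488 / 1.41421 = -0.7416 ≈ -0.74.

-0.74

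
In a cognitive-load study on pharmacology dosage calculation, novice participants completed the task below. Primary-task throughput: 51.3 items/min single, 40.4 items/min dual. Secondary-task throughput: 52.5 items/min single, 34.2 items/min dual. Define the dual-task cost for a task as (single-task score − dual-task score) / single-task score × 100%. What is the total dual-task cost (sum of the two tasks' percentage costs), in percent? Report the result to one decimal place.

Primary cost = (51.3 − 40.4) / 51.3 × 100% = 21.2476%.
Secondary cost = (52.5 − 34.2) / 52.5 × 100% = 34.8571%.
Total = 21.2476% + 34.8571% = 56.1047% ≈ 56.1%.

56.1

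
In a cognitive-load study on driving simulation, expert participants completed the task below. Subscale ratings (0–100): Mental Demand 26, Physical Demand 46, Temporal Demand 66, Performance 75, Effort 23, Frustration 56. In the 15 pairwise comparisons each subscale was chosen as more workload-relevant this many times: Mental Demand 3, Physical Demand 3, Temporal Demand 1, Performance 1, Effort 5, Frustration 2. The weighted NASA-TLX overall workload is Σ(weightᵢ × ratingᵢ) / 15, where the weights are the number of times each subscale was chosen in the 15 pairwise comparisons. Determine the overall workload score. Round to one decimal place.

The tallies are the weights (they sum to 15).
Weighted sum = 3·26 + 3·46 + 1·66 + 1·75 + 5·23 + 2·56
            = 78 + 138 + 66 + 75 + 115 + 112 = 584.
Overall workload = 584 / 15 = 38.9333 ≈ 38.9.

38.9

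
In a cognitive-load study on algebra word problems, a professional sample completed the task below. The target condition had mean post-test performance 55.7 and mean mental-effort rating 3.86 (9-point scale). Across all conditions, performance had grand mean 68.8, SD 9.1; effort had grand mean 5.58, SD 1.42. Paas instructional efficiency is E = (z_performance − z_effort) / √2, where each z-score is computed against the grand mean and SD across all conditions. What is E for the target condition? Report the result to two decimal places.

-0.16

z_performance = (55.7 − 68.8) / 9.1 = -13.1000 / 9.1 = -1.4396.
z_effort = (3.86 − 5.58) / 1.42 = -1.7200 / 1.42 = -1.2113.
z_P − z_E = -1.4396 − (-1.2113) = -0.2283.
E = -0.2283 / √2 = -0.2283 / 1.41421 = -0.1614 ≈ -0.16.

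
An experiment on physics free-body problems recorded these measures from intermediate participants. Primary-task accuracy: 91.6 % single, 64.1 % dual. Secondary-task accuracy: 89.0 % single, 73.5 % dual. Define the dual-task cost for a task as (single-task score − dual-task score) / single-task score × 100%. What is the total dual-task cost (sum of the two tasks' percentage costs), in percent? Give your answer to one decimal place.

47.4

Primary cost = (91.6 − 64.1) / 91.6 × 100% = 30.0218%.
Secondary cost = (89.0 − 73.5) / 89.0 × 100% = 17.4157%.
Total = 30.0218% + 17.4157% = 47.4375% ≈ 47.4%.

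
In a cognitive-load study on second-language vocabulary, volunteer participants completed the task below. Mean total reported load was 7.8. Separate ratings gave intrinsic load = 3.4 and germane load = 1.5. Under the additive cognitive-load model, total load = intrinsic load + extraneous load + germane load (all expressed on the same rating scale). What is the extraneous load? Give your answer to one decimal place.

extraneous load = total − intrinsic − germane
             = 7.8 − 3.4 − 1.5 = 2.9.

2.9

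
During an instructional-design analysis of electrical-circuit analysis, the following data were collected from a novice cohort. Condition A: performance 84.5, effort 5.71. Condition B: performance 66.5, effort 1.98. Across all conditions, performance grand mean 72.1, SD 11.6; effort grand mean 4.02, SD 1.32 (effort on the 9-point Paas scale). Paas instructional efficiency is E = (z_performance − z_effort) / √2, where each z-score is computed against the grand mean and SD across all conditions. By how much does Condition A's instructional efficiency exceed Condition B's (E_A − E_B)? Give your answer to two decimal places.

-0.90

Condition A: z_P = (84.5 − 72.1)/11.6 = 1.0690; z_E = (5.71 − 4.02)/1.32 = 1.2803; E_A = (1.0690 − 1.2803)/√2 = -0.1494.
Condition B: z_P = (66.5 − 72.1)/11.6 = -0.4828; z_E = (1.98 − 4.02)/1.32 = -1.5455; E_B = (-0.4828 − (-1.5455))/√2 = 0.7514.
E_A − E_B = -0.1494 − 0.7514 = -0.9008 ≈ -0.90.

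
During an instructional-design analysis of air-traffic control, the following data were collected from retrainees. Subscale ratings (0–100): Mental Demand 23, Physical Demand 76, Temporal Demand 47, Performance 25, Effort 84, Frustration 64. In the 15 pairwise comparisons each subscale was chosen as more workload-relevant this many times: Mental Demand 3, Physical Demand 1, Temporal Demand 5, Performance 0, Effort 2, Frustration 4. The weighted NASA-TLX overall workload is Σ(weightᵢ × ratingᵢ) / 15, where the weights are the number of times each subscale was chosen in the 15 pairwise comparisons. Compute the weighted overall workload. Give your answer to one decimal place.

53.6

The tallies are the weights (they sum to 15).
Weighted sum = 3·23 + 1·76 + 5·47 + 0·25 + 2·84 + 4·64
            = 69 + 76 + 235 + 0 + 168 + 256 = 804.
Overall workload = 804 / 15 = 53.6000 ≈ 53.6.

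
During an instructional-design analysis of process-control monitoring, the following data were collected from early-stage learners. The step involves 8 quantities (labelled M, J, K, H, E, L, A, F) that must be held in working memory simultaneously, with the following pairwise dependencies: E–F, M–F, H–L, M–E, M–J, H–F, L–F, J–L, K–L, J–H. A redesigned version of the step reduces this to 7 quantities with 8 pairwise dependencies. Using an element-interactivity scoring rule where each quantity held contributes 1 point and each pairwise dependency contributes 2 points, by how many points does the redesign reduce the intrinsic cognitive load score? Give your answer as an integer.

5

Original: 8 × 1 + 10 × 2 = 8 + 20 = 28.
Redesigned: 7 × 1 + 8 × 2 = 7 + 16 = 23.
Reduction = 28 − 23 = 5.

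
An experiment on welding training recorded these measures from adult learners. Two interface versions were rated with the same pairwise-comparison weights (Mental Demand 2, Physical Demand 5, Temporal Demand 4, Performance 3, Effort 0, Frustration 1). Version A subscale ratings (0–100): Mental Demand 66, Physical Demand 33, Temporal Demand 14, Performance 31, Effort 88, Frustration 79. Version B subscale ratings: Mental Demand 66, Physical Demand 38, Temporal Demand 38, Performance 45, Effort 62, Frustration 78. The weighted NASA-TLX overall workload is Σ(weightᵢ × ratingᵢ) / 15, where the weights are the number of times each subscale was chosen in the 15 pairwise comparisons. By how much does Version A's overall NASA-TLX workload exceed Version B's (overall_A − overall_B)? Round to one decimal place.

-10.8

Version A weighted sum = 2·66 + 5·33 + 4·14 + 3·31 + 0·88 + 1·79 = 132 + 165 + 56 + 93 + 0 + 79 = 525; overall_A = 525/15 = 35.0000.
Version B weighted sum = 2·66 + 5·38 + 4·38 + 3·45 + 0·62 + 1·78 = 132 + 190 + 152 + 135 + 0 + 78 = 687; overall_B = 687/15 = 45.8000.
Difference = 35.0000 − 45.8000 = -10.8000 ≈ -10.8.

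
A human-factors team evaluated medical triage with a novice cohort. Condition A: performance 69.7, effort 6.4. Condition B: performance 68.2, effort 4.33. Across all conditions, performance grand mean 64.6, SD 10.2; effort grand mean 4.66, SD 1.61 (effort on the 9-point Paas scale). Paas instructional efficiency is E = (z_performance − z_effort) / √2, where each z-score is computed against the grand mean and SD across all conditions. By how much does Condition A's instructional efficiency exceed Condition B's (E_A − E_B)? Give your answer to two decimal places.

-0.81

Condition A: z_P = (69.7 − 64.6)/10.2 = 0.5000; z_E = (6.4 − 4.66)/1.61 = 1.0807; E_A = (0.5000 − 1.0807)/√2 = -0.4106.
Condition B: z_P = (68.2 − 64.6)/10.2 = 0.3529; z_E = (4.33 − 4.66)/1.61 = -0.2050; E_B = (0.3529 − (-0.2050))/√2 = 0.3945.
E_A − E_B = -0.4106 − 0.3945 = -0.8051 ≈ -0.81.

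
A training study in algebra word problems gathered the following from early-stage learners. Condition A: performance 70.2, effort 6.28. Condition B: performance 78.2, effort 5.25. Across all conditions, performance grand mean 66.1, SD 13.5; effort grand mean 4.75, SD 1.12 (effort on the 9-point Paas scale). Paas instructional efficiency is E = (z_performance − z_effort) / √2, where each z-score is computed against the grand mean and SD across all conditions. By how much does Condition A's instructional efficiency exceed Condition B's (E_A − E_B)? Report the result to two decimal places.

-1.07

Condition A: z_P = (70.2 − 66.1)/13.5 = 0.3037; z_E = (6.28 − 4.75)/1.12 = 1.3661; E_A = (0.3037 − 1.3661)/√2 = -0.7512.
Condition B: z_P = (78.2 − 66.1)/13.5 = 0.8963; z_E = (5.25 − 4.75)/1.12 = 0.4464; E_B = (0.8963 − 0.4464)/√2 = 0.3181.
E_A − E_B = -0.7512 − 0.3181 = -1.0693 ≈ -1.07.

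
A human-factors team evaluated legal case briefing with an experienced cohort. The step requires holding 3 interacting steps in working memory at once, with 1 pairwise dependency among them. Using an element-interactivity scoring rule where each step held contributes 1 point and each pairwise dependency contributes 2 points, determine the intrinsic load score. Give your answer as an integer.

Element contribution: 3 × 1 = 3.
Interaction contribution: 1 × 2 = 2.
Intrinsic load = 3 + 2 = 5.

5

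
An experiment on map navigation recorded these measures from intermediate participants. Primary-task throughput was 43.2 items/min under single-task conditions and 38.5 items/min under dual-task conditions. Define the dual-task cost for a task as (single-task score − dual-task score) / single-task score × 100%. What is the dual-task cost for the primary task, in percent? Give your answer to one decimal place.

10.9

Cost = (43.2 − 38.5) / 43.2 × 100%
     = 4.7000 / 43.2 × 100% = 10.8796%.
≈ 10.9%.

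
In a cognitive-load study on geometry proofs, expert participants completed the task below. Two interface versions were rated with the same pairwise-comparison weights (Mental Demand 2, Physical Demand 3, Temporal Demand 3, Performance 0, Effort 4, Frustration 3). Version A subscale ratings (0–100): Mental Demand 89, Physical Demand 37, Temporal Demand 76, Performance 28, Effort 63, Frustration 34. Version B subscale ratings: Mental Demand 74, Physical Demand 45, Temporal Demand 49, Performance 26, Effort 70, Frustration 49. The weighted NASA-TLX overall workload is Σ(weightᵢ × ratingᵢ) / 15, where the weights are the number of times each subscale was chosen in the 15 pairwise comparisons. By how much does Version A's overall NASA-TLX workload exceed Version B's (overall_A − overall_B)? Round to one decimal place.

0.9

Version A weighted sum = 2·89 + 3·37 + 3·76 + 0·28 + 4·63 + 3·34 = 178 + 111 + 228 + 0 + 252 + 102 = 871; overall_A = 871/15 = 58.0667.
Version B weighted sum = 2·74 + 3·45 + 3·49 + 0·26 + 4·70 + 3·49 = 148 + 135 + 147 + 0 + 280 + 147 = 857; overall_B = 857/15 = 57.1333.
Difference = 58.0667 − 57.1333 = 0.9334 ≈ 0.9.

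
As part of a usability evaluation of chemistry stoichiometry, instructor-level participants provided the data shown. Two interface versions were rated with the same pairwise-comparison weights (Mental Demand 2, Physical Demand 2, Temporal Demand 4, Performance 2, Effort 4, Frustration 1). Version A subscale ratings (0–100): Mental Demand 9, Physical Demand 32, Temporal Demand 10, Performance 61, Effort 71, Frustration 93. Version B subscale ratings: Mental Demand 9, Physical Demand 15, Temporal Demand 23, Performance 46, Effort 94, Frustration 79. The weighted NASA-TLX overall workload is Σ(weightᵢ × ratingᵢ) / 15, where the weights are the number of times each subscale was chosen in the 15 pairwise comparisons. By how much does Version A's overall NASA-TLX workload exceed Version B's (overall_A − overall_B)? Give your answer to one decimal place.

Version A weighted sum = 2·9 + 2·32 + 4·10 + 2·61 + 4·71 + 1·93 = 18 + 64 + 40 + 122 + 284 + 93 = 621; overall_A = 621/15 = 41.4000.
Version B weighted sum = 2·9 + 2·15 + 4·23 + 2·46 + 4·94 + 1·79 = 18 + 30 + 92 + 92 + 376 + 79 = 687; overall_B = 687/15 = 45.8000.
Difference = 41.4000 − 45.8000 = -4.4000 ≈ -4.4.

-4.4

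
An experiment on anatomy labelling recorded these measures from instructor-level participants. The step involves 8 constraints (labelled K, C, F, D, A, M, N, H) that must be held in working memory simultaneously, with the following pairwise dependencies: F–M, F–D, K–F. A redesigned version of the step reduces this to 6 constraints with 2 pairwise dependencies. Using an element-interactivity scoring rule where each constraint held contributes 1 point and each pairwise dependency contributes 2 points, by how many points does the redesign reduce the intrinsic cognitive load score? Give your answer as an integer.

4

Original: 8 × 1 + 3 × 2 = 8 + 6 = 14.
Redesigned: 6 × 1 + 2 × 2 = 6 + 4 = 10.
Reduction = 14 − 10 = 4.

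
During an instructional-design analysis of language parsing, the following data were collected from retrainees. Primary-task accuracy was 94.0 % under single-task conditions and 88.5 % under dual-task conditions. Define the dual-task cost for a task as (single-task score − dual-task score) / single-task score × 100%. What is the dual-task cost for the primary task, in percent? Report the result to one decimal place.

Cost = (94.0 − 88.5) / 94.0 × 100%
     = 5.5000 / 94.0 × 100% = 5.8511%.
≈ 5.9%.

5.9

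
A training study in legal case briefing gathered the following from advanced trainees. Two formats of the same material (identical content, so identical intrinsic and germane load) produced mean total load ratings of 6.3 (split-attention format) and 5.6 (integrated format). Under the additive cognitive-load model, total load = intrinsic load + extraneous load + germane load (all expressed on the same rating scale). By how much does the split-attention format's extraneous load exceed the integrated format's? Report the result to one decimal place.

0.7

Intrinsic and germane load are equal across formats, so the difference in total load equals the difference in extraneous load.
Extraneous-load difference = 6.3 − 5.6 = 0.7.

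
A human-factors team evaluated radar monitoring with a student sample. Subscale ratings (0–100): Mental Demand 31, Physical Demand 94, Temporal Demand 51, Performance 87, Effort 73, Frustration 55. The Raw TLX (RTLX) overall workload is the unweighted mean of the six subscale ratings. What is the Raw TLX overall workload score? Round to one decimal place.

65.2

Sum of ratings = 31 + 94 + 51 + 87 + 73 + 55 = 391.
RTLX = 391 / 6 = 65.1667 ≈ 65.2.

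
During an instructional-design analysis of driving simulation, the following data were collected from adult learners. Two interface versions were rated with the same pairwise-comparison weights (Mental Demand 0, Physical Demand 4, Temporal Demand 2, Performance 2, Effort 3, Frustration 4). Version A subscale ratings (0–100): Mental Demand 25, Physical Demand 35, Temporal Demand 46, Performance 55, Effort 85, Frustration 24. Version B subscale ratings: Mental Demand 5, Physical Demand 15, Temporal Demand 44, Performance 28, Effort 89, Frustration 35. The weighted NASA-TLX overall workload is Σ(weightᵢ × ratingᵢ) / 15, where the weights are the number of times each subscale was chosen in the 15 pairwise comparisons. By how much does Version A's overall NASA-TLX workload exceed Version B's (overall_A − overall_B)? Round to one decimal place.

Version A weighted sum = 0·25 + 4·35 + 2·46 + 2·55 + 3·85 + 4·24 = 0 + 140 + 92 + 110 + 255 + 96 = 693; overall_A = 693/15 = 46.2000.
Version B weighted sum = 0·5 + 4·15 + 2·44 + 2·28 + 3·89 + 4·35 = 0 + 60 + 88 + 56 + 267 + 140 = 611; overall_B = 611/15 = 40.7333.
Difference = 46.2000 − 40.7333 = 5.4667 ≈ 5.5.

5.5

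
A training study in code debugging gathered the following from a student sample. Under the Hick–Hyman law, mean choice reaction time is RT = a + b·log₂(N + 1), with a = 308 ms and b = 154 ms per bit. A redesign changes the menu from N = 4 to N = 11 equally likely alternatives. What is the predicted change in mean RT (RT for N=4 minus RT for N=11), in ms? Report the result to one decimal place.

-194.5

RT(4) = 308 + 154·log₂(5) = 308 + 154·2.3219 = 665.5726 ms.
RT(11) = 308 + 154·log₂(12) = 308 + 154·3.5850 = 860.0900 ms.
Difference = 665.5726 − 860.0900 = -194.5174 ≈ -194.5 ms.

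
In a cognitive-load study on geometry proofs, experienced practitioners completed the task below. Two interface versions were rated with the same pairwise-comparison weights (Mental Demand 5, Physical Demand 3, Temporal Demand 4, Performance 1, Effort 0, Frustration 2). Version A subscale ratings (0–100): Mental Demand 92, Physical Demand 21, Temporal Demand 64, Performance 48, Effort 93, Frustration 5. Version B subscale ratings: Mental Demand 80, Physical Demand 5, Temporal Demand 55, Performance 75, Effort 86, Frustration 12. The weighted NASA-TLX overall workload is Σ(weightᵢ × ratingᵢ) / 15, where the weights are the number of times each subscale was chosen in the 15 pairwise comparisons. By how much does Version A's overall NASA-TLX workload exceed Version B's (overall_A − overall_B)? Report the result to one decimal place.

Version A weighted sum = 5·92 + 3·21 + 4·64 + 1·48 + 0·93 + 2·5 = 460 + 63 + 256 + 48 + 0 + 10 = 837; overall_A = 837/15 = 55.8000.
Version B weighted sum = 5·80 + 3·5 + 4·55 + 1·75 + 0·86 + 2·12 = 400 + 15 + 220 + 75 + 0 + 24 = 734; overall_B = 734/15 = 48.9333.
Difference = 55.8000 − 48.9333 = 6.8667 ≈ 6.9.

6.9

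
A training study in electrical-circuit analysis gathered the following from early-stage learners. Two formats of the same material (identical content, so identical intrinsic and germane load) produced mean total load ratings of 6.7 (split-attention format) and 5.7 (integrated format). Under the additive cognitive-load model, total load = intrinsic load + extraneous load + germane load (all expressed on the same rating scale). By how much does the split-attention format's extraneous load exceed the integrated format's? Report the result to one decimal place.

Intrinsic and germane load are equal across formats, so the difference in total load equals the difference in extraneous load.
Extraneous-load difference = 6.7 − 5.7 = 1.0.

1.0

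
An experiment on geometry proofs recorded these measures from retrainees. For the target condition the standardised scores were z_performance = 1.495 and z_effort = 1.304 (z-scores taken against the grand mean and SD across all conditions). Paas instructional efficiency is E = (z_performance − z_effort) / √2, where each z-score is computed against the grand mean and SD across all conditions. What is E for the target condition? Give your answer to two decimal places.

0.14

z_P − z_E = 1.495 − 1.304 = 0.1910.
E = 0.1910 / √2 = 0.1910 / 1.41421 = 0.1351 ≈ 0.14.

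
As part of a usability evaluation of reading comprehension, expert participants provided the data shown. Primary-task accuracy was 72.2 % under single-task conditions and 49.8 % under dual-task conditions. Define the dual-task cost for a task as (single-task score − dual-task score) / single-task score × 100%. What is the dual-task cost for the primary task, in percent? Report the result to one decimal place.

31.0

Cost = (72.2 − 49.8) / 72.2 × 100%
     = 22.4000 / 72.2 × 100% = 31.0249%.
≈ 31.0%.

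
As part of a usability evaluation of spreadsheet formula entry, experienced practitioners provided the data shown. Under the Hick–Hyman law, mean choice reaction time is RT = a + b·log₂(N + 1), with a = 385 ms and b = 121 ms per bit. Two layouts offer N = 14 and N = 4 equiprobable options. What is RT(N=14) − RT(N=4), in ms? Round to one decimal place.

191.8

RT(14) = 385 + 121·log₂(15) = 385 + 121·3.9069 = 857.7349 ms.
RT(4) = 385 + 121·log₂(5) = 385 + 121·2.3219 = 665.9499 ms.
Difference = 857.7349 − 665.9499 = 191.7850 ≈ 191.8 ms.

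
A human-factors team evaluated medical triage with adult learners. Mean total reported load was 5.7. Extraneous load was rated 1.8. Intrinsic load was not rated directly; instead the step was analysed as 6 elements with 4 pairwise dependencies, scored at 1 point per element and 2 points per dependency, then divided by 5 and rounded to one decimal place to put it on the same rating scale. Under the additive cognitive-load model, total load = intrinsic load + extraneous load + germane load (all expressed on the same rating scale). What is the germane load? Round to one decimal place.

Intrinsic (element-interactivity): (6 × 1 + 4 × 2) / 5 = 14 / 5 = 2.8000 → 2.8.
germane load = total − intrinsic − extraneous
             = 5.7 − 2.8 − 1.8 = 1.1.

1.1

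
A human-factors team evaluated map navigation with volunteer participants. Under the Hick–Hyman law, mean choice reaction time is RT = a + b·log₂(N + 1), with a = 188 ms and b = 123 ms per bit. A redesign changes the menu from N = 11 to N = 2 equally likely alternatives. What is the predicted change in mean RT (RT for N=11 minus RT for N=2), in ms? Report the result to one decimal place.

RT(11) = 188 + 123·log₂(12) = 188 + 123·3.5850 = 628.9550 ms.
RT(2) = 188 + 123·log₂(3) = 188 + 123·1.5850 = 382.9550 ms.
Difference = 628.9550 − 382.9550 = 246.0000 ≈ 246.0 ms.

246.0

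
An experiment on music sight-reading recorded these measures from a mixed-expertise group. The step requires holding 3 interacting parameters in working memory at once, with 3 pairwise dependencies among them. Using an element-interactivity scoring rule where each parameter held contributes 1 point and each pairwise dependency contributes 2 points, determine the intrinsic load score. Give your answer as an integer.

Element contribution: 3 × 1 = 3.
Interaction contribution: 3 × 2 = 6.
Intrinsic load = 3 + 6 = 9.

9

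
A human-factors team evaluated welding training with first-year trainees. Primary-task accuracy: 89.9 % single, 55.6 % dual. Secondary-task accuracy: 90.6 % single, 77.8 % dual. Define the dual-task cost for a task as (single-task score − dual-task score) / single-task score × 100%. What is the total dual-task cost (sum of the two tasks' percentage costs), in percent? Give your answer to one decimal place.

52.3

Primary cost = (89.9 − 55.6) / 89.9 × 100% = 38.1535%.
Secondary cost = (90.6 − 77.8) / 90.6 × 100% = 14.1280%.
Total = 38.1535% + 14.1280% = 52.2815% ≈ 52.3%.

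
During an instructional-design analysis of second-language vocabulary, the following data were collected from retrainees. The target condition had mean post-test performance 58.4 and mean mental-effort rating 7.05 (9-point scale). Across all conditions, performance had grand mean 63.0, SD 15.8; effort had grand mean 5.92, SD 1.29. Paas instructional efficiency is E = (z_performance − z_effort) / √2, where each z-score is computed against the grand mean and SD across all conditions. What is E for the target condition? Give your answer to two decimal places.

z_performance = (58.4 − 63.0) / 15.8 = -4.6000 / 15.8 = -0.2911.
z_effort = (7.05 − 5.92) / 1.29 = 1.1300 / 1.29 = 0.8760.
z_P − z_E = -0.2911 − 0.8760 = -1.1671.
E = -1.1671 / √2 = -1.1671 / 1.41421 = -0.8253 ≈ -0.83.

-0.83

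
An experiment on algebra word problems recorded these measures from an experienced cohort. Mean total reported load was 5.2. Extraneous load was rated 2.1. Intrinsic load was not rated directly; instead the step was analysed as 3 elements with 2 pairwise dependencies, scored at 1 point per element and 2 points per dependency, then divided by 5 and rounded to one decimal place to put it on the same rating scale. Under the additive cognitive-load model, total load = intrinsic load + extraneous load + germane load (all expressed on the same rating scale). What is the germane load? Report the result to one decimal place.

Intrinsic (element-interactivity): (3 × 1 + 2 × 2) / 5 = 7 / 5 = 1.4000 → 1.4.
germane load = total − intrinsic − extraneous
             = 5.2 − 1.4 − 2.1 = 1.7.

1.7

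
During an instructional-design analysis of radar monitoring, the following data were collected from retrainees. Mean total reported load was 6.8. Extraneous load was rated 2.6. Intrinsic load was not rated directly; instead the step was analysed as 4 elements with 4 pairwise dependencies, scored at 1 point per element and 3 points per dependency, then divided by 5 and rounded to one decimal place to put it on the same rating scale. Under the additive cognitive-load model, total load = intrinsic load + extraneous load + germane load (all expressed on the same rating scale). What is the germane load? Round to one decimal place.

1.0

Intrinsic (element-interactivity): (4 × 1 + 4 × 3) / 5 = 16 / 5 = 3.2000 → 3.2.
germane load = total − intrinsic − extraneous
             = 6.8 − 3.2 − 2.6 = 1.0.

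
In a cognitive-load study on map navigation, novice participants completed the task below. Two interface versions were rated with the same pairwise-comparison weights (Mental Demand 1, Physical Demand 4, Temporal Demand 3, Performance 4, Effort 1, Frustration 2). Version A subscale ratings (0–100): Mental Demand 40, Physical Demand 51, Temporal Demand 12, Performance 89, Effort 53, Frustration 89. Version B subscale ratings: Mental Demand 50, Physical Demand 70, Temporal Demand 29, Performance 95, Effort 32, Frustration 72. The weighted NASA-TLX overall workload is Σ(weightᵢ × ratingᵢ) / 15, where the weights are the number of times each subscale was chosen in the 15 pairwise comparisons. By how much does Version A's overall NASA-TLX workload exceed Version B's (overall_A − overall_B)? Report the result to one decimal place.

-7.1

Version A weighted sum = 1·40 + 4·51 + 3·12 + 4·89 + 1·53 + 2·89 = 40 + 204 + 36 + 356 + 53 + 178 = 867; overall_A = 867/15 = 57.8000.
Version B weighted sum = 1·50 + 4·70 + 3·29 + 4·95 + 1·32 + 2·72 = 50 + 280 + 87 + 380 + 32 + 144 = 973; overall_B = 973/15 = 64.8667.
Difference = 57.8000 − 64.8667 = -7.0667 ≈ -7.1.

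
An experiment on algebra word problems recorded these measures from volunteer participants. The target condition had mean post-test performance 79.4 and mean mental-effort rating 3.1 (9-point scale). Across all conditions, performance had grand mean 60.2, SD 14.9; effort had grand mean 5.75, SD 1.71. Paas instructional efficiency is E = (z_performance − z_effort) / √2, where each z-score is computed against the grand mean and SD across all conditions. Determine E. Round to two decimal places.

z_performance = (79.4 − 60.2) / 14.9 = 19.2000 / 14.9 = 1.2886.
z_effort = (3.1 − 5.75) / 1.71 = -2.6500 / 1.71 = -1.5497.
z_P − z_E = 1.2886 − (-1.5497) = 2.8383.
E = 2.8383 / √2 = 2.8383 / 1.41421 = 2.0070 ≈ 2.01.

2.01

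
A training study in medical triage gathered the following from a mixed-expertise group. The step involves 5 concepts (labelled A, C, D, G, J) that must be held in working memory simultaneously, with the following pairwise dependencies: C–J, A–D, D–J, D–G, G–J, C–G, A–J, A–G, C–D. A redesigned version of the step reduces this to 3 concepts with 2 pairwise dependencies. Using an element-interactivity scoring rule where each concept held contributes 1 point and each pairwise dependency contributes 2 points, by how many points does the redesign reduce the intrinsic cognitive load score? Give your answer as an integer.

Original: 5 × 1 + 9 × 2 = 5 + 18 = 23.
Redesigned: 3 × 1 + 2 × 2 = 3 + 4 = 7.
Reduction = 23 − 7 = 16.

16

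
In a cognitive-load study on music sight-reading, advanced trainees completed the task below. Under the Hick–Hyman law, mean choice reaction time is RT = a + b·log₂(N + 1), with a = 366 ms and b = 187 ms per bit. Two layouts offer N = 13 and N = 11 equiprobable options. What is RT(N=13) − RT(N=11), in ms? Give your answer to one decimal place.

RT(13) = 366 + 187·log₂(14) = 366 + 187·3.8074 = 1077.9838 ms.
RT(11) = 366 + 187·log₂(12) = 366 + 187·3.5850 = 1036.3950 ms.
Difference = 1077.9838 − 1036.3950 = 41.5888 ≈ 41.6 ms.

41.6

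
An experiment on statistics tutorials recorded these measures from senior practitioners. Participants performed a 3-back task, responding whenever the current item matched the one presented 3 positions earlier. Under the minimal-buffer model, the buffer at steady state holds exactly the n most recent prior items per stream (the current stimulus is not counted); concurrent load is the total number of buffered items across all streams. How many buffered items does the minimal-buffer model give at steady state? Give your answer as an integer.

3

The buffer holds the 3 most recent prior items.
Steady-state concurrent load = 3 items.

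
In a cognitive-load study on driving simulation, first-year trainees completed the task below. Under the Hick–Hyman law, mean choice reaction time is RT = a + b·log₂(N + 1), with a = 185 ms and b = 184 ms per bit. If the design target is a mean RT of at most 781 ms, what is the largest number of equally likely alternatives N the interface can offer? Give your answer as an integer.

Set 185 + 184·log₂(N + 1) ≤ 781.
log₂(N + 1) ≤ (781 − 185) / 184 = 3.2391.
N + 1 ≤ 2^3.2391 = 9.4420.
N ≤ 8.4420, so the largest integer N is 8.

8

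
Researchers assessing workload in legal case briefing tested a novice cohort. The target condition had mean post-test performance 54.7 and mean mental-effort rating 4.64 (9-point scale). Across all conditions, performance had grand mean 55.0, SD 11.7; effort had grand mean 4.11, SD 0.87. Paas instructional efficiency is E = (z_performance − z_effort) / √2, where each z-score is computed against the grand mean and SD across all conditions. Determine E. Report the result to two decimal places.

-0.45

z_performance = (54.7 − 55.0) / 11.7 = -0.3000 / 11.7 = -0.0256.
z_effort = (4.64 − 4.11) / 0.87 = 0.5300 / 0.87 = 0.6092.
z_P − z_E = -0.0256 − 0.6092 = -0.6348.
E = -0.6348 / √2 = -0.6348 / 1.41421 = -0.4489 ≈ -0.45.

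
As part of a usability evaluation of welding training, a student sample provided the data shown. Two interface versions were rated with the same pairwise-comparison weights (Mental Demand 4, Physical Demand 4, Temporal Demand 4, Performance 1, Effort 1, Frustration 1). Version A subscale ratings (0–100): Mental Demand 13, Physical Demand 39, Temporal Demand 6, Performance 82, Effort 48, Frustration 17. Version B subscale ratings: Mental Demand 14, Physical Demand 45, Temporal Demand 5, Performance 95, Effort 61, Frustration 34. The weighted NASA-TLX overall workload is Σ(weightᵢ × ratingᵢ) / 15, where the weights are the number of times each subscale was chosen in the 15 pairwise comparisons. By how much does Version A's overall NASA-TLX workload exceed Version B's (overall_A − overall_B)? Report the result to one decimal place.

-4.5

Version A weighted sum = 4·13 + 4·39 + 4·6 + 1·82 + 1·48 + 1·17 = 52 + 156 + 24 + 82 + 48 + 17 = 379; overall_A = 379/15 = 25.2667.
Version B weighted sum = 4·14 + 4·45 + 4·5 + 1·95 + 1·61 + 1·34 = 56 + 180 + 20 + 95 + 61 + 34 = 446; overall_B = 446/15 = 29.7333.
Difference = 25.2667 − 29.7333 = -4.4666 ≈ -4.5.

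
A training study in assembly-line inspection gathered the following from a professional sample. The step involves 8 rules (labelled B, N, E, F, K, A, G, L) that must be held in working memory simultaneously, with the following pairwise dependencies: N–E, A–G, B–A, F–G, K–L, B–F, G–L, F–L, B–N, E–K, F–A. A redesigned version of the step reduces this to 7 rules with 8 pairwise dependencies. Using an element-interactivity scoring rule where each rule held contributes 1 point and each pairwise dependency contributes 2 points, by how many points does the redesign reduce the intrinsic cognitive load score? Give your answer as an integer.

Original: 8 × 1 + 11 × 2 = 8 + 22 = 30.
Redesigned: 7 × 1 + 8 × 2 = 7 + 16 = 23.
Reduction = 30 − 23 = 7.

7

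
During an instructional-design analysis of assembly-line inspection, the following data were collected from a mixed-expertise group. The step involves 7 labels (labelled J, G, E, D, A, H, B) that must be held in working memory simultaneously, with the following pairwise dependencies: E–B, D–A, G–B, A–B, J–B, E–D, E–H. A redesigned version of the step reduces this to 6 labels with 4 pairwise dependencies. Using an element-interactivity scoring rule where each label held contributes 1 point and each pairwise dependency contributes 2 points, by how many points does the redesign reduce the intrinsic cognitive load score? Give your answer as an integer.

Original: 7 × 1 + 7 × 2 = 7 + 14 = 21.
Redesigned: 6 × 1 + 4 × 2 = 6 + 8 = 14.
Reduction = 21 − 14 = 7.

7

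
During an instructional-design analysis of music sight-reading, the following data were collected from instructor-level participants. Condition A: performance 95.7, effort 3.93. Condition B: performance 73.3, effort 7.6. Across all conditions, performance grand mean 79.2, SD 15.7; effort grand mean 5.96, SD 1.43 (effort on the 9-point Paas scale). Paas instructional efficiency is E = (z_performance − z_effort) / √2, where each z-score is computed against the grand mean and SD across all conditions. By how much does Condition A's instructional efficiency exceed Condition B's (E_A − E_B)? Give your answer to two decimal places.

Condition A: z_P = (95.7 − 79.2)/15.7 = 1.0510; z_E = (3.93 − 5.96)/1.43 = -1.4196; E_A = (1.0510 − (-1.4196))/√2 = 1.7470.
Condition B: z_P = (73.3 − 79.2)/15.7 = -0.3758; z_E = (7.6 − 5.96)/1.43 = 1.1469; E_B = (-0.3758 − 1.1469)/√2 = -1.0767.
E_A − E_B = 1.7470 − (-1.0767) = 2.8237 ≈ 2.82.

2.82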